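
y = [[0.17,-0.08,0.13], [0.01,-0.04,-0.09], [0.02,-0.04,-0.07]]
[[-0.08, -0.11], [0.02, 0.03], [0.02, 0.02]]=y @ [[-0.05, -0.07], [0.24, 0.37], [-0.37, -0.56]]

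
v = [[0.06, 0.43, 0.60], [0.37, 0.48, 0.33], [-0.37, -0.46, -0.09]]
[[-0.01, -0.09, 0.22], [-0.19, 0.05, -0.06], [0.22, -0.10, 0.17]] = v @ [[-0.46, 0.26, -0.47], [-0.12, 0.05, -0.08], [0.11, -0.22, 0.47]]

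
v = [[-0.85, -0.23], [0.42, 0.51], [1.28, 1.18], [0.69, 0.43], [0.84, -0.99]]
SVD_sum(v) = [[-0.66, -0.49], [0.52, 0.38], [1.39, 1.03], [0.65, 0.48], [0.07, 0.05]] + [[-0.19, 0.26],[-0.1, 0.13],[-0.11, 0.15],[0.04, -0.05],[0.77, -1.04]]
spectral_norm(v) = 2.18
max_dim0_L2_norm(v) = 1.93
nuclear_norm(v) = 3.54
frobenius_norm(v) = 2.57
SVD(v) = [[-0.38, -0.24], [0.29, -0.12], [0.79, -0.14], [0.37, 0.05], [0.04, 0.95]] @ diag([2.177940969176275, 1.3586659393623988]) @ [[0.80,0.59], [0.59,-0.8]]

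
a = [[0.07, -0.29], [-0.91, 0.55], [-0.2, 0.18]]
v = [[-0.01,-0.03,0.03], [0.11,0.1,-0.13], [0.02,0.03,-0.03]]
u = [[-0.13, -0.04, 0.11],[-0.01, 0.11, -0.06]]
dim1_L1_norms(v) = [0.07, 0.34, 0.08]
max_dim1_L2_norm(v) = 0.2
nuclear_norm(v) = 0.23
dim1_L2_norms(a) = [0.3, 1.06, 0.27]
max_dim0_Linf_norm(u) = 0.13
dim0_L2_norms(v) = [0.11, 0.11, 0.14]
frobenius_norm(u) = 0.22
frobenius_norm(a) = 1.14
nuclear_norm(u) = 0.29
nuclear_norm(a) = 1.33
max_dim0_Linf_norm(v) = 0.13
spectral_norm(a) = 1.12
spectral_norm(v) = 0.21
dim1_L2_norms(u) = [0.17, 0.13]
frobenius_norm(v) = 0.21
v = a @ u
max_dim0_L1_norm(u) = 0.17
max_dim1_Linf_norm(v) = 0.13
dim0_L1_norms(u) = [0.14, 0.15, 0.17]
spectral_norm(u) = 0.19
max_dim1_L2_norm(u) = 0.17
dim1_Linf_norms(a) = [0.29, 0.91, 0.2]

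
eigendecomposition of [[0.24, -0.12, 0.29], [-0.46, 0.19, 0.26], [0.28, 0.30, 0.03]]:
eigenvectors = [[0.41+0.00j, (0.23+0.38j), 0.23-0.38j], [(0.61+0j), -0.76+0.00j, -0.76-0.00j], [-0.68+0.00j, (-0.31+0.35j), (-0.31-0.35j)]]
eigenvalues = [(-0.41+0j), (0.44+0.11j), (0.44-0.11j)]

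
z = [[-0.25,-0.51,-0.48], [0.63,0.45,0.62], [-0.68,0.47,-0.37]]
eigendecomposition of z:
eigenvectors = [[0.23, -0.67, -0.66], [-0.51, -0.11, 0.31], [0.83, 0.73, 0.69]]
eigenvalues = [-0.85, 0.19, 0.49]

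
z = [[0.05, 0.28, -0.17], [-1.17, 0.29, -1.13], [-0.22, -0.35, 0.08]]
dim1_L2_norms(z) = [0.33, 1.65, 0.42]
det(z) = -0.00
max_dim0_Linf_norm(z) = 1.17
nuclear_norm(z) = 2.18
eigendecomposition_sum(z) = [[0.34, 0.01, 0.28], [-0.60, -0.01, -0.49], [-0.59, -0.01, -0.48]] + [[0.17, -0.02, 0.12], [-0.13, 0.02, -0.09], [-0.21, 0.03, -0.15]] + [[-0.46, 0.30, -0.57], [-0.44, 0.28, -0.55], [0.57, -0.37, 0.71]]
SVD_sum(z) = [[-0.09, 0.02, -0.09], [-1.16, 0.30, -1.13], [-0.03, 0.01, -0.02]] + [[0.14, 0.26, -0.08],[-0.01, -0.01, 0.00],[-0.20, -0.36, 0.11]] + [[0.0, -0.00, -0.0], [-0.0, 0.0, 0.00], [0.00, -0.0, -0.0]]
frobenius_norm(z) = 1.74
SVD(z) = [[0.08, -0.59, 0.81], [1.00, 0.03, -0.08], [0.02, 0.81, 0.59]] @ diag([1.6578861308981254, 0.5180725537365225, 0.0037955290225592355]) @ [[-0.70,0.18,-0.69], [-0.47,-0.85,0.25], [0.54,-0.50,-0.68]]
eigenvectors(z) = [[0.38, -0.57, -0.54], [-0.66, 0.44, -0.52], [-0.65, 0.69, 0.67]]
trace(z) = 0.42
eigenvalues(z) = [-0.15, 0.04, 0.53]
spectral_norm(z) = 1.66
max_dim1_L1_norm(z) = 2.59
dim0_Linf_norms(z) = [1.17, 0.35, 1.13]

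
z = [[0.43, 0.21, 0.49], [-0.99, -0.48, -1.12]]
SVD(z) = [[-0.40, 0.92], [0.92, 0.4]] @ diag([1.712890848225027, 0.0022230760102885175]) @ [[-0.63, -0.31, -0.71], [-0.78, 0.25, 0.58]]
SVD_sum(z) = [[0.43, 0.21, 0.49], [-0.99, -0.48, -1.12]] + [[-0.00, 0.0, 0.0], [-0.0, 0.0, 0.0]]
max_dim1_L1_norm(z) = 2.59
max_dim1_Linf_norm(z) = 1.12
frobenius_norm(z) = 1.71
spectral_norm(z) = 1.71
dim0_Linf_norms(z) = [0.99, 0.48, 1.12]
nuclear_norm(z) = 1.72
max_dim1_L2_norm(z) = 1.57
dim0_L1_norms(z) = [1.42, 0.69, 1.61]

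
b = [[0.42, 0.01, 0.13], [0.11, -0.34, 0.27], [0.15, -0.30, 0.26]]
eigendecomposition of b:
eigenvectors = [[-0.92, -0.27, 0.16], [-0.23, 0.53, -0.76], [-0.32, 0.8, -0.63]]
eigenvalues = [0.47, 0.01, -0.14]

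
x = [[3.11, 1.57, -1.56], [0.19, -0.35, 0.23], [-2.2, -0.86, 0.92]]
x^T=[[3.11, 0.19, -2.20], [1.57, -0.35, -0.86], [-1.56, 0.23, 0.92]]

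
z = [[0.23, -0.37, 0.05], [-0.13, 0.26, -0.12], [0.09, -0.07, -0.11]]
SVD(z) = [[-0.81, -0.16, -0.56], [0.57, -0.48, -0.67], [-0.16, -0.86, 0.48]] @ diag([0.5410129340667141, 0.15363739385011072, 0.0007459111685607759]) @ [[-0.51, 0.85, -0.17],[-0.35, -0.02, 0.94],[0.79, 0.53, 0.3]]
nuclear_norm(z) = 0.70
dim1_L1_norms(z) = [0.65, 0.51, 0.27]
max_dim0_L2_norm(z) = 0.46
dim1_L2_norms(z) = [0.44, 0.31, 0.16]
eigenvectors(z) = [[-0.81, 0.79, 0.29], [0.55, 0.53, 0.38], [-0.19, 0.31, 0.88]]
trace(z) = 0.38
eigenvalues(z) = [0.49, -0.0, -0.11]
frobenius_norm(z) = 0.56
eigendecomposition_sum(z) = [[0.22, -0.37, 0.09], [-0.15, 0.25, -0.06], [0.05, -0.09, 0.02]] + [[-0.0,  -0.00,  0.00], [-0.0,  -0.0,  0.00], [-0.0,  -0.00,  0.00]] + [[0.01,  0.01,  -0.04], [0.02,  0.01,  -0.06], [0.04,  0.02,  -0.13]]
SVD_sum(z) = [[0.22, -0.37, 0.07], [-0.15, 0.26, -0.05], [0.04, -0.07, 0.01]] + [[0.01, 0.00, -0.02],[0.03, 0.00, -0.07],[0.05, 0.0, -0.12]] + [[-0.00, -0.00, -0.00], [-0.00, -0.00, -0.0], [0.00, 0.0, 0.0]]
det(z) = 0.00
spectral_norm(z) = 0.54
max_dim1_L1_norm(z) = 0.65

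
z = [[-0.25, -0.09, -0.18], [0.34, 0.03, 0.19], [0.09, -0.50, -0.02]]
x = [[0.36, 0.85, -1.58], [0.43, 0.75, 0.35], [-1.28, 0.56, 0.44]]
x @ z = [[0.06, 0.78, 0.13], [0.18, -0.19, 0.06], [0.55, -0.09, 0.33]]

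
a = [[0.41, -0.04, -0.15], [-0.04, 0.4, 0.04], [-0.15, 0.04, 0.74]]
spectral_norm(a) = 0.80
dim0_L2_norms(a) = [0.44, 0.4, 0.76]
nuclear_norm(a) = 1.55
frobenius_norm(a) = 0.96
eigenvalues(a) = [0.8, 0.34, 0.4]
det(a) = 0.11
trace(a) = 1.55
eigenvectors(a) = [[-0.36,  0.87,  0.33], [0.13,  0.40,  -0.91], [0.92,  0.29,  0.26]]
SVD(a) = [[-0.36, -0.33, -0.87],[0.13, 0.91, -0.4],[0.92, -0.26, -0.29]] @ diag([0.804624227140124, 0.4034070312416797, 0.34196874161819635]) @ [[-0.36,0.13,0.92], [-0.33,0.91,-0.26], [-0.87,-0.4,-0.29]]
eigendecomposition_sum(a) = [[0.11, -0.04, -0.27], [-0.04, 0.01, 0.09], [-0.27, 0.09, 0.69]] + [[0.26, 0.12, 0.09], [0.12, 0.06, 0.04], [0.09, 0.04, 0.03]] + [[0.04, -0.12, 0.03], [-0.12, 0.33, -0.09], [0.03, -0.09, 0.03]]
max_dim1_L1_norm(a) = 0.93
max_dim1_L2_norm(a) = 0.76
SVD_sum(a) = [[0.11, -0.04, -0.27],[-0.04, 0.01, 0.09],[-0.27, 0.09, 0.69]] + [[0.04, -0.12, 0.03], [-0.12, 0.33, -0.09], [0.03, -0.09, 0.03]] + [[0.26, 0.12, 0.09], [0.12, 0.06, 0.04], [0.09, 0.04, 0.03]]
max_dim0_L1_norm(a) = 0.93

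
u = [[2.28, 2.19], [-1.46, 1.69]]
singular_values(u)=[3.17, 2.23]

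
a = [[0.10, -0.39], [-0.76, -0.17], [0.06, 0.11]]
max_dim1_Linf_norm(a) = 0.76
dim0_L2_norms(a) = [0.77, 0.44]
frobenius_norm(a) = 0.89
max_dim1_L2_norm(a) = 0.78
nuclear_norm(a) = 1.20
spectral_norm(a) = 0.78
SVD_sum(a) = [[0.01,  0.0], [-0.76,  -0.17], [0.08,  0.02]] + [[0.09, -0.39], [-0.0, 0.0], [-0.02, 0.09]]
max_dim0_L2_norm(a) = 0.77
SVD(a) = [[-0.01,-0.97], [0.99,0.01], [-0.11,0.23]] @ diag([0.7832556595738295, 0.41329235626317296]) @ [[-0.97, -0.22],  [-0.22, 0.97]]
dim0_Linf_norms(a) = [0.76, 0.39]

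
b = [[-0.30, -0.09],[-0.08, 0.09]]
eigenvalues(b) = [-0.32, 0.11]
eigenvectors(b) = [[-0.98, 0.22], [-0.19, -0.98]]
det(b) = -0.03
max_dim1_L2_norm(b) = 0.31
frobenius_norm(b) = 0.34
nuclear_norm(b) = 0.43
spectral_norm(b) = 0.32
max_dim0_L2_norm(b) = 0.31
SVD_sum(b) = [[-0.30, -0.07], [-0.06, -0.01]] + [[0.00,-0.02], [-0.02,0.1]]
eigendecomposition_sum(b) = [[-0.30, -0.07], [-0.06, -0.01]] + [[0.00, -0.02], [-0.02, 0.10]]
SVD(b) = [[-0.98, -0.18], [-0.18, 0.98]] @ diag([0.3178394540699697, 0.10760149365368327]) @ [[0.97,0.23], [-0.23,0.97]]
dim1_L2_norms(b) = [0.31, 0.12]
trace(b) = -0.21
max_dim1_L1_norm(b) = 0.39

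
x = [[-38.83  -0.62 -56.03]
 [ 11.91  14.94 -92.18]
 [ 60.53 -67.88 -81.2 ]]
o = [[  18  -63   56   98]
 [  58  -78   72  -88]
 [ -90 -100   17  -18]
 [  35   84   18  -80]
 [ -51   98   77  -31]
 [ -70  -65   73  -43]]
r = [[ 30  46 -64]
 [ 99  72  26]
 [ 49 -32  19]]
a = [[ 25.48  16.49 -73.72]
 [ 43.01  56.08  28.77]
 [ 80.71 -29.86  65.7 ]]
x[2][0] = 60.53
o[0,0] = 18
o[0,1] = -63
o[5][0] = -70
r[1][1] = 72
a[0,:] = [25.48, 16.49, -73.72]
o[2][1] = -100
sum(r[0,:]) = 12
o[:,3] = [98, -88, -18, -80, -31, -43]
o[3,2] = 18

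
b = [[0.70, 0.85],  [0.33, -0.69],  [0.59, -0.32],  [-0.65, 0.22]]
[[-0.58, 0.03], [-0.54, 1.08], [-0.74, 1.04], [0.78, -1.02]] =b @ [[-1.12, 1.23], [0.24, -0.98]]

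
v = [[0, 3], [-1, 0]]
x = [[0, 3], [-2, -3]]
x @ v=[[-3, 0], [3, -6]]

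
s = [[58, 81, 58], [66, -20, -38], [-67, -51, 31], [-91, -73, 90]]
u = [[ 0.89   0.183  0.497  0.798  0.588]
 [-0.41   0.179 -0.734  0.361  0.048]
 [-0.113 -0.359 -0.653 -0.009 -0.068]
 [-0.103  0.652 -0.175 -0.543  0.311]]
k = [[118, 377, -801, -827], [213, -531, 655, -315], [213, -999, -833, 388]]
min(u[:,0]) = -0.41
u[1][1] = 0.179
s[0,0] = 58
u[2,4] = -0.068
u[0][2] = 0.497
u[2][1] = -0.359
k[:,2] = [-801, 655, -833]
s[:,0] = [58, 66, -67, -91]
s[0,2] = 58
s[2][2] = 31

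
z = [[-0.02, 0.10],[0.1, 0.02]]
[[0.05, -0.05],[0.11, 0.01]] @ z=[[-0.01, 0.0],[-0.0, 0.01]]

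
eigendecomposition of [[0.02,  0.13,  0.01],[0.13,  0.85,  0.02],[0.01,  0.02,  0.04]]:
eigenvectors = [[0.15, 0.98, 0.16], [0.99, -0.15, -0.05], [0.03, -0.17, 0.99]]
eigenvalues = [0.87, -0.0, 0.04]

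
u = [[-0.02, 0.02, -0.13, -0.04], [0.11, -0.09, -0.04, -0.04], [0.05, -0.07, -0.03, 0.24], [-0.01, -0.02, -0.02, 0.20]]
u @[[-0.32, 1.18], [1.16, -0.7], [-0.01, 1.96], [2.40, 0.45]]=[[-0.07,-0.31], [-0.24,0.10], [0.48,0.16], [0.46,0.05]]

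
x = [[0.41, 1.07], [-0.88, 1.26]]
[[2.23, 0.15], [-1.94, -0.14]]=x @ [[3.35, 0.23],  [0.8, 0.05]]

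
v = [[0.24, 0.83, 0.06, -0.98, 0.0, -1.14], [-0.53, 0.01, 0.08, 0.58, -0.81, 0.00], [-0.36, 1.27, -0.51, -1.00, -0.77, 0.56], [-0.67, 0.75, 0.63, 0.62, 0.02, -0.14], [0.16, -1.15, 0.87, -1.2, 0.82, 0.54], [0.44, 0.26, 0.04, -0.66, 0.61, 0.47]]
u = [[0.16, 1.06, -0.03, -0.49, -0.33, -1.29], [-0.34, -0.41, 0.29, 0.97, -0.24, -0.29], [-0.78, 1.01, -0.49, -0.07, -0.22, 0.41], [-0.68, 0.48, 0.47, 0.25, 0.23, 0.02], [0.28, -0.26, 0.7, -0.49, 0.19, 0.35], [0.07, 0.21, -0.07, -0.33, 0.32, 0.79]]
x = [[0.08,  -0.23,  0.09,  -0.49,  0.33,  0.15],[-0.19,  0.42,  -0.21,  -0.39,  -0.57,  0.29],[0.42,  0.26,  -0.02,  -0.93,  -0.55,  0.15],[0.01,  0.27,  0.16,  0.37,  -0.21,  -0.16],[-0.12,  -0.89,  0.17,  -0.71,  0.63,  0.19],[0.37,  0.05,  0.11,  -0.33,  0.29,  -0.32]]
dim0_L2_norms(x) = [0.61, 1.08, 0.35, 1.42, 1.12, 0.54]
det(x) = -0.01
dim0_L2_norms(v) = [1.07, 2.06, 1.19, 2.13, 1.51, 1.46]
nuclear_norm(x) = 4.31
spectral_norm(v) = 2.55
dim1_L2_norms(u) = [1.78, 1.2, 1.45, 1.01, 1.02, 0.94]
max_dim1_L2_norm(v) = 2.12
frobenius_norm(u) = 3.11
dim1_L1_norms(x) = [1.37, 2.07, 2.33, 1.18, 2.71, 1.47]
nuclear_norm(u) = 6.48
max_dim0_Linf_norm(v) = 1.27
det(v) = -1.21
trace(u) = 0.49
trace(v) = 1.65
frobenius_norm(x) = 2.28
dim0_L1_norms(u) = [2.31, 3.43, 2.05, 2.6, 1.53, 3.15]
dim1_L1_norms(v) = [3.25, 2.01, 4.47, 2.83, 4.74, 2.48]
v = u + x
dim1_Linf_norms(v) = [1.14, 0.81, 1.27, 0.75, 1.2, 0.66]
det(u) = -0.22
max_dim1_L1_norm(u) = 3.36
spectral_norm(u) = 1.96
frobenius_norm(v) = 3.98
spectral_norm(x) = 1.60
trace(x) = 1.16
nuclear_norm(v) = 8.45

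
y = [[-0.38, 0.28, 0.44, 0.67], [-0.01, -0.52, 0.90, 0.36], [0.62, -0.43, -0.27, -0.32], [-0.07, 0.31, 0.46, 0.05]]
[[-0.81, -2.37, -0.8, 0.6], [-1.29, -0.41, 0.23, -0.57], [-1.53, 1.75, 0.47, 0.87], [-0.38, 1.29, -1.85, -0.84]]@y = [[-0.21, 1.54, -2.0, -1.11], [0.68, -0.42, -1.26, -1.11], [0.79, -1.27, 1.18, -0.5], [-0.96, -0.24, 1.11, 0.76]]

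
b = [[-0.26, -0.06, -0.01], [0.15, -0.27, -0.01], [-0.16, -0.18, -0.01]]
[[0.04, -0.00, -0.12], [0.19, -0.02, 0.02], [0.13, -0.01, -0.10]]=b @ [[-0.0, -0.00, 0.44], [-0.71, 0.06, 0.17], [-0.18, 0.02, -0.05]]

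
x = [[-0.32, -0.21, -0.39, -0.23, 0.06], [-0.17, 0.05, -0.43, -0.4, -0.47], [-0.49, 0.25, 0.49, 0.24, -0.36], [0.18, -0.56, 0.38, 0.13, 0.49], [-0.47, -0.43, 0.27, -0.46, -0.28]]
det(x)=0.029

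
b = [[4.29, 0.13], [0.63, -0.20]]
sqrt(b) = [[2.07+0.00j,0.06-0.01j], [(0.29-0.07j),(0.01+0.47j)]]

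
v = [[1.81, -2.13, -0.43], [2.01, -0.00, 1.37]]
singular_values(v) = [3.19, 1.93]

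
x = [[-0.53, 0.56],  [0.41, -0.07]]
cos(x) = [[0.76, 0.16], [0.12, 0.89]]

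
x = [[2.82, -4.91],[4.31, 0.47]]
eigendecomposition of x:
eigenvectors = [[(0.73+0j), 0.73-0.00j], [0.17-0.66j, 0.17+0.66j]]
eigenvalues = [(1.64+4.45j), (1.64-4.45j)]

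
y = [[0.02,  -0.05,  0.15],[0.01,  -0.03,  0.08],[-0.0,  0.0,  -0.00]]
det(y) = 0.000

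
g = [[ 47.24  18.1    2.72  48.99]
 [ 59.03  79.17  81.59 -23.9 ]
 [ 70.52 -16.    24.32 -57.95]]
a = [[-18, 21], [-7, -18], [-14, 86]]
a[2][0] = -14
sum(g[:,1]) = 81.27000000000001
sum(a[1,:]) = -25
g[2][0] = 70.52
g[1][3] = -23.9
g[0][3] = 48.99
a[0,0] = -18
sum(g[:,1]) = 81.27000000000001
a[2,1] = 86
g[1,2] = 81.59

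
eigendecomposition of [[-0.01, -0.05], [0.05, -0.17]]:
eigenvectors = [[0.94,0.33],[0.33,0.94]]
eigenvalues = [-0.03, -0.15]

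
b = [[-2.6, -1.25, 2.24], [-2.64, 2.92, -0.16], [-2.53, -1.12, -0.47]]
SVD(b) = [[-0.63, 0.56, -0.53], [-0.6, -0.79, -0.11], [-0.48, 0.25, 0.84]] @ diag([4.61756665116929, 3.520868313086971, 1.7376606526906657]) @ [[0.97, -0.09, -0.24], [-0.0, -0.93, 0.36], [-0.26, -0.35, -0.90]]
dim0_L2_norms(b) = [4.49, 3.37, 2.29]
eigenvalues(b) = [(-1.87+2.09j), (-1.87-2.09j), (3.59+0j)]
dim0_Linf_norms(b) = [2.64, 2.92, 2.24]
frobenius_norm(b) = 6.06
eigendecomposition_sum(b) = [[(-1.43+0.46j), -0.23+0.21j, (1.03+0.83j)], [-0.78-0.13j, -0.16+0.05j, (0.28+0.63j)], [(-1.33-1.26j), (-0.36-0.12j), -0.28+1.59j]] + [[(-1.43-0.46j), (-0.23-0.21j), 1.03-0.83j],  [(-0.78+0.13j), (-0.16-0.05j), 0.28-0.63j],  [-1.33+1.26j, -0.36+0.12j, (-0.28-1.59j)]] + [[(0.27+0j), (-0.8+0j), 0.18-0.00j], [-1.08-0.00j, 3.23-0.00j, (-0.73+0j)], [0.13+0.00j, -0.40+0.00j, (0.09-0j)]]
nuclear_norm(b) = 9.88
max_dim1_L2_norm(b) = 3.94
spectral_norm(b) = 4.62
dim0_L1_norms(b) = [7.77, 5.29, 2.87]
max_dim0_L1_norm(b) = 7.77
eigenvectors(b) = [[0.29-0.53j, 0.29+0.53j, 0.24+0.00j], [(0.26-0.18j), 0.26+0.18j, (-0.96+0j)], [0.73+0.00j, 0.73-0.00j, 0.12+0.00j]]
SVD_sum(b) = [[-2.83, 0.27, 0.70], [-2.69, 0.26, 0.66], [-2.16, 0.21, 0.53]] + [[-0.00, -1.84, 0.71],[0.00, 2.60, -1.0],[-0.00, -0.82, 0.32]] + [[0.24, 0.32, 0.83], [0.05, 0.07, 0.18], [-0.37, -0.51, -1.32]]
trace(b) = -0.15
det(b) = 28.25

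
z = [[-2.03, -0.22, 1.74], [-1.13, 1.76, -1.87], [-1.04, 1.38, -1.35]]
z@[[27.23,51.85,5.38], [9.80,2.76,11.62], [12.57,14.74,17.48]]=[[-35.56, -80.22, 16.94], [-37.03, -81.3, -18.32], [-31.76, -70.01, -13.16]]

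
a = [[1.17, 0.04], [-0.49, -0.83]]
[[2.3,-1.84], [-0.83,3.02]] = a @ [[1.97, -1.48], [-0.16, -2.76]]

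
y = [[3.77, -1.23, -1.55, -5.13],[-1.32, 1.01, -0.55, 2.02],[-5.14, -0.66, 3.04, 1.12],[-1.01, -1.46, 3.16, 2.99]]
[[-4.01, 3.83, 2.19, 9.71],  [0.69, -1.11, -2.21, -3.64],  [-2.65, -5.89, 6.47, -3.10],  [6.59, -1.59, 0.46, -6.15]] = y @ [[1.40, 1.06, -1.01, 0.16], [-0.35, 0.16, -0.55, 0.31], [0.81, -0.12, 0.77, 0.00], [1.65, 0.03, -1.27, -1.85]]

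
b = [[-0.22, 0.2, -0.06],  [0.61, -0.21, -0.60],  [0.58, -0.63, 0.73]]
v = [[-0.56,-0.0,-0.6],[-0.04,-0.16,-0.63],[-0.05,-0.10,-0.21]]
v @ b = [[-0.22, 0.27, -0.4],  [-0.45, 0.42, -0.36],  [-0.17, 0.14, -0.09]]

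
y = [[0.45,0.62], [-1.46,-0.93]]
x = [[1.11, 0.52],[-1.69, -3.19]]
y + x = [[1.56,1.14], [-3.15,-4.12]]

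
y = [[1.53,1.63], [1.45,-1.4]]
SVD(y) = [[-1.0, 0.07],  [0.07, 1.00]] @ diag([2.236535600580997, 2.014499567469251]) @ [[-0.64, -0.77], [0.77, -0.64]]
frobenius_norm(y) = 3.01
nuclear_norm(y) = 4.25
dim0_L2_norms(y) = [2.11, 2.15]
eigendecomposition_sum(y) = [[1.85,0.84], [0.75,0.34]] + [[-0.32,0.79], [0.7,-1.74]]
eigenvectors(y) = [[0.93, -0.41],[0.37, 0.91]]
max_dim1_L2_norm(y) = 2.24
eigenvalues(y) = [2.19, -2.06]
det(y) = -4.51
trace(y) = 0.13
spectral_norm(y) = 2.24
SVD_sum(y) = [[1.43, 1.72], [-0.1, -0.12]] + [[0.10, -0.09], [1.55, -1.28]]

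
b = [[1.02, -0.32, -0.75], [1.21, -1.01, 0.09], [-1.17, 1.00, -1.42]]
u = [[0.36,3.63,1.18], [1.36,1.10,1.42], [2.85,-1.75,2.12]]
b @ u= [[-2.21, 4.66, -0.84], [-0.68, 3.12, 0.18], [-3.11, -0.66, -2.97]]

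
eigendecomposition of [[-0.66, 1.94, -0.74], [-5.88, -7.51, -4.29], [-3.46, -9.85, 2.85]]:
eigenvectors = [[-0.12, 0.78, -0.18], [0.8, -0.46, -0.23], [0.59, -0.42, 0.96]]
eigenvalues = [-9.78, -1.39, 5.85]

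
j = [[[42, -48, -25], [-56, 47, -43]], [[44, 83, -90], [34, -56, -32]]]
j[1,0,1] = 83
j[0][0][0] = 42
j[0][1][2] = -43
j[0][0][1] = -48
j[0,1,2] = -43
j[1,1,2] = -32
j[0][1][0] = -56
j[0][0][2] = -25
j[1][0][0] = 44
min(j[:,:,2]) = -90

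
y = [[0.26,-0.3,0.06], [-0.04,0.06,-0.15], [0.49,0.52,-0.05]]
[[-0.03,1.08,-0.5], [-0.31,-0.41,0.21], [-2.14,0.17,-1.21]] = y@ [[-2.45, 2.08, -2.16], [-1.61, -1.47, -0.39], [2.05, 1.61, -0.96]]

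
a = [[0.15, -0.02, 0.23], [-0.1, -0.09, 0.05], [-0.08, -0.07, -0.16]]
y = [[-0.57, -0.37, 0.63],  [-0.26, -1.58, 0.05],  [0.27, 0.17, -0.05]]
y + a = [[-0.42,-0.39,0.86], [-0.36,-1.67,0.10], [0.19,0.10,-0.21]]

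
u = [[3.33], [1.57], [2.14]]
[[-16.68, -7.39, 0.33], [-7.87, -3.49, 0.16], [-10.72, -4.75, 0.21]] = u @[[-5.01,-2.22,0.1]]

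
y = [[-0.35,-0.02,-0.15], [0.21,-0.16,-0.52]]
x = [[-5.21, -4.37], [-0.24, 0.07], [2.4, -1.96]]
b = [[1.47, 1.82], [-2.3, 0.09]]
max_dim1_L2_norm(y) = 0.58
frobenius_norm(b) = 3.28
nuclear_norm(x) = 9.87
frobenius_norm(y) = 0.70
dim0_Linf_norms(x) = [5.21, 4.37]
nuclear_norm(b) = 4.41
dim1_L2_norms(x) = [6.8, 0.25, 3.1]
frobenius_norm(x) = 7.48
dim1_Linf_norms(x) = [5.21, 0.24, 2.4]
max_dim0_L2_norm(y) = 0.54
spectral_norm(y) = 0.58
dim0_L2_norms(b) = [2.73, 1.82]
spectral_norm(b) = 2.93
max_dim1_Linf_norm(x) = 5.21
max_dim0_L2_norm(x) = 5.74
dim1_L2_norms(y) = [0.38, 0.58]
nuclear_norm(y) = 0.96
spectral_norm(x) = 6.83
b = y @ x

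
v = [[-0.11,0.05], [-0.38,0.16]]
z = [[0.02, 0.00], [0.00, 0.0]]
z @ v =[[-0.0,0.00], [0.0,0.0]]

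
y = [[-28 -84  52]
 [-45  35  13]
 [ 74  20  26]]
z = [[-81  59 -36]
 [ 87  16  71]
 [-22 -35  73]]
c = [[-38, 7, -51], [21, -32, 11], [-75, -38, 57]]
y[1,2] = 13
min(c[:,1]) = -38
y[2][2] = 26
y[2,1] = 20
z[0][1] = 59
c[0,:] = [-38, 7, -51]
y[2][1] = 20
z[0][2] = -36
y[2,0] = 74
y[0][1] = -84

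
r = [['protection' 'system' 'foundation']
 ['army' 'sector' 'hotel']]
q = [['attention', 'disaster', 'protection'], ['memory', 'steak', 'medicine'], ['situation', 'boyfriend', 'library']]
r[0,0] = 'protection'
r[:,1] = ['system', 'sector']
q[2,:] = ['situation', 'boyfriend', 'library']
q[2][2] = 'library'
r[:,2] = ['foundation', 'hotel']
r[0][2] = 'foundation'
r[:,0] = ['protection', 'army']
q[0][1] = 'disaster'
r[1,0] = 'army'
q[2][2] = 'library'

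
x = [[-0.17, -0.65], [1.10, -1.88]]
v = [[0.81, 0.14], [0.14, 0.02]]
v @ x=[[0.02,-0.79], [-0.0,-0.13]]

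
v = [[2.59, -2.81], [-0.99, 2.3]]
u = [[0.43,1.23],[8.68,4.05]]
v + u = [[3.02, -1.58], [7.69, 6.35]]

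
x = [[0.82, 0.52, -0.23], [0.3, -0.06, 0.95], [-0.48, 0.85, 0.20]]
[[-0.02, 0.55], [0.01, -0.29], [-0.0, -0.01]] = x @ [[-0.01, 0.37], [-0.01, 0.29], [0.01, -0.40]]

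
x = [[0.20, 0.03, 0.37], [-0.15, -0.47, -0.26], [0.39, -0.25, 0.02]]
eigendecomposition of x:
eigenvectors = [[0.70,-0.62,-0.27], [-0.27,-0.34,0.81], [0.66,0.71,0.51]]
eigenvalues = [0.54, -0.2, -0.58]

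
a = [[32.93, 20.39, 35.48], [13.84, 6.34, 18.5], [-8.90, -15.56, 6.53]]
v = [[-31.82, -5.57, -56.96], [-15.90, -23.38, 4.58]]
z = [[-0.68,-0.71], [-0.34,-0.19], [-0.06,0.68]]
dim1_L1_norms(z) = [1.39, 0.53, 0.74]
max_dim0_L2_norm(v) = 57.14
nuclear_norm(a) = 76.14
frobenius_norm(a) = 60.80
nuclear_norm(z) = 1.65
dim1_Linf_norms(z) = [0.71, 0.34, 0.68]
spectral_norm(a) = 58.05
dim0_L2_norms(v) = [35.57, 24.03, 57.14]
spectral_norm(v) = 65.79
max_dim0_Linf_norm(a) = 35.48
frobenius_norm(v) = 71.47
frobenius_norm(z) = 1.26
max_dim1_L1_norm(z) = 1.39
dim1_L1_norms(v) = [94.35, 43.86]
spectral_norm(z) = 1.16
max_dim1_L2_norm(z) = 0.98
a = z @ v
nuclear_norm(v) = 93.72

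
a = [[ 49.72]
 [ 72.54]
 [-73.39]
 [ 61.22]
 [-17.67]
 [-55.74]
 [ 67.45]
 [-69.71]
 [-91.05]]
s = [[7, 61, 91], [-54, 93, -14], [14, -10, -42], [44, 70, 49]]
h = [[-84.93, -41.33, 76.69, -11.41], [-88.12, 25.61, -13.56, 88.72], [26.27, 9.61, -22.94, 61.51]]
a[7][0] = -69.71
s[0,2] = 91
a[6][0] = 67.45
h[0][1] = -41.33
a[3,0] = 61.22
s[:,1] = [61, 93, -10, 70]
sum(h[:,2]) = 40.19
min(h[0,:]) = -84.93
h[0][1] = -41.33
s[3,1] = 70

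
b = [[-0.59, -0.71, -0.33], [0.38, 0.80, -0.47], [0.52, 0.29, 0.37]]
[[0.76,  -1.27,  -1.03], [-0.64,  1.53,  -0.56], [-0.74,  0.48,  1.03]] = b@[[-1.85,-0.06,0.63], [0.30,1.88,0.08], [0.37,-0.1,1.83]]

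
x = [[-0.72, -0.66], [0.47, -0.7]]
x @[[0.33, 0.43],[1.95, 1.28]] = [[-1.52, -1.15], [-1.21, -0.69]]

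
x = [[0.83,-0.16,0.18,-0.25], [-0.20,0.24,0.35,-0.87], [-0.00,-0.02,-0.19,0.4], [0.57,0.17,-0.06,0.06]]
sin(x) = [[0.75, -0.14, 0.18, -0.26], [-0.1, 0.23, 0.38, -0.91], [-0.03, -0.02, -0.2, 0.42], [0.53, 0.19, -0.07, 0.07]]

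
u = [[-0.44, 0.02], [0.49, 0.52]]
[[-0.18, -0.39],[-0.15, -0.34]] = u@[[0.37,0.82], [-0.64,-1.43]]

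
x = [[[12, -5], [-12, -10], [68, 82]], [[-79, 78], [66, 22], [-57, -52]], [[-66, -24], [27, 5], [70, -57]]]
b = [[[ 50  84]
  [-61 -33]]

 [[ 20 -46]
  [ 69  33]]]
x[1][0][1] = 78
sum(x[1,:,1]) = 48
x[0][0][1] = -5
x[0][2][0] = 68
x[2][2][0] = 70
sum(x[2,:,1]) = -76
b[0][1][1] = -33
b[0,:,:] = [[50, 84], [-61, -33]]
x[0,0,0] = 12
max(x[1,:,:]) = 78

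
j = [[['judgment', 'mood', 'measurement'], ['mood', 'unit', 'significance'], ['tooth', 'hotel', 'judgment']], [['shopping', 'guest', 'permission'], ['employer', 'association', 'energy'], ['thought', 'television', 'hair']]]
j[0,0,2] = 'measurement'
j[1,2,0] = 'thought'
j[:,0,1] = ['mood', 'guest']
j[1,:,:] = [['shopping', 'guest', 'permission'], ['employer', 'association', 'energy'], ['thought', 'television', 'hair']]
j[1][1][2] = 'energy'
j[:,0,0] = ['judgment', 'shopping']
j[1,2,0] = 'thought'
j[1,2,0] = 'thought'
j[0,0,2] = 'measurement'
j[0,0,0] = 'judgment'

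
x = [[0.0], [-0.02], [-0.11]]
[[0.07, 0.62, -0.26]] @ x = [[0.02]]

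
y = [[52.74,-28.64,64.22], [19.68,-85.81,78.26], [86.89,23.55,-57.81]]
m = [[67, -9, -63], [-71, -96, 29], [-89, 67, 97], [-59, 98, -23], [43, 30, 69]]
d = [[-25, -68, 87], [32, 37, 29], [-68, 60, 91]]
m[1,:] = [-71, -96, 29]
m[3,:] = [-59, 98, -23]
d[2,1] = 60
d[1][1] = 37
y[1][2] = 78.26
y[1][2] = 78.26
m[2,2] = 97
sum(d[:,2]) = 207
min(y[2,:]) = -57.81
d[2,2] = 91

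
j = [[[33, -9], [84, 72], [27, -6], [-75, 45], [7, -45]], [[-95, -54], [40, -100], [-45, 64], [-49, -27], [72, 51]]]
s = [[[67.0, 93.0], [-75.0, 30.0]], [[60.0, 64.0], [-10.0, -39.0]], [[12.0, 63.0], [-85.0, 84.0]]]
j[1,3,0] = -49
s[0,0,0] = 67.0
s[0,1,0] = -75.0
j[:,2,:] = [[27, -6], [-45, 64]]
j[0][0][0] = 33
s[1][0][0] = 60.0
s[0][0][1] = 93.0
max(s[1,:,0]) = 60.0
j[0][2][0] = 27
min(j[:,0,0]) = -95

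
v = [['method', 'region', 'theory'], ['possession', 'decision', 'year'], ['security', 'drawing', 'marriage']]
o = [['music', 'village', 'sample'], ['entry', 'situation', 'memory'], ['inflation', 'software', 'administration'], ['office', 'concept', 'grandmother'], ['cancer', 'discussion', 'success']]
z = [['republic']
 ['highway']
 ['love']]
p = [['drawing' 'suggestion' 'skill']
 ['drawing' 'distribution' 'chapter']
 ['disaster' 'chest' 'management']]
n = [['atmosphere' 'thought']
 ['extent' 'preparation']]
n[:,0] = ['atmosphere', 'extent']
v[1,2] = 'year'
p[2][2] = 'management'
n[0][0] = 'atmosphere'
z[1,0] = 'highway'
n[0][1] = 'thought'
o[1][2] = 'memory'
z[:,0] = ['republic', 'highway', 'love']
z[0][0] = 'republic'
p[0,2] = 'skill'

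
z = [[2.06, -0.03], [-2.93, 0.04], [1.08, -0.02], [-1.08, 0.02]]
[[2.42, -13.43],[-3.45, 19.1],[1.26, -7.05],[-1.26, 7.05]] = z@[[1.22, -6.50], [3.06, 1.45]]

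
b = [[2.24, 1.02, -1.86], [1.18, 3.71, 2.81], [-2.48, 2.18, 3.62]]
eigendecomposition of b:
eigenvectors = [[0.58, -0.66, -0.15], [-0.54, -0.72, 0.7], [0.61, 0.22, 0.7]]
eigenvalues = [-0.68, 3.95, 6.3]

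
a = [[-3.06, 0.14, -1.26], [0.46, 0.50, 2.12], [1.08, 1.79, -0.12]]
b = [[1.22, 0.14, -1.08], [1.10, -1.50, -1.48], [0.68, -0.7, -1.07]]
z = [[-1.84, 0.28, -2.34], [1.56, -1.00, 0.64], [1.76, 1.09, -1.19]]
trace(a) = -2.68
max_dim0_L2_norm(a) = 3.28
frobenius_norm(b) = 3.23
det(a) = 11.77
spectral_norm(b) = 3.06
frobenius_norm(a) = 4.51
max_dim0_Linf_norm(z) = 2.34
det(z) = -8.17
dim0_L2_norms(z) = [2.99, 1.51, 2.7]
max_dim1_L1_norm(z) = 4.46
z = a + b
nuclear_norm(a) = 7.29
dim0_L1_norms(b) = [3.0, 2.34, 3.63]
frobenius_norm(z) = 4.30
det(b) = 0.45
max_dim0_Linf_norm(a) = 3.06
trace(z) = -4.03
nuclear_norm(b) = 4.23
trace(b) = -1.35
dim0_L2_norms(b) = [1.78, 1.66, 2.12]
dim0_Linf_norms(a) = [3.06, 1.79, 2.12]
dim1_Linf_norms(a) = [3.06, 2.12, 1.79]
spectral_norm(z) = 3.43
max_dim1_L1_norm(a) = 4.46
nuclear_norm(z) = 6.82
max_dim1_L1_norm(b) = 4.08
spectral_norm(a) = 3.74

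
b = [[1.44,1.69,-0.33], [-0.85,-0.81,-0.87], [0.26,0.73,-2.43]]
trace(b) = -1.80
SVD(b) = [[-0.62, 0.58, -0.52], [0.07, -0.63, -0.78], [-0.78, -0.52, 0.35]] @ diag([2.8832806752198237, 2.316503775314601, 0.0016753677568755506]) @ [[-0.40, -0.58, 0.71], [0.53, 0.48, 0.70], [-0.74, 0.66, 0.12]]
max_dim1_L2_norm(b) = 2.55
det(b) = 0.01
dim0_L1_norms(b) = [2.55, 3.23, 3.63]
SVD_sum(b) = [[0.72, 1.04, -1.27], [-0.08, -0.11, 0.14], [0.90, 1.31, -1.59]] + [[0.72,  0.65,  0.94],  [-0.77,  -0.70,  -1.01],  [-0.64,  -0.58,  -0.84]] + [[0.0,  -0.0,  -0.0], [0.0,  -0.00,  -0.00], [-0.00,  0.0,  0.00]]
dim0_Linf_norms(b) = [1.44, 1.69, 2.43]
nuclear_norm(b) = 5.20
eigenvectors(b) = [[-0.81, -0.74, -0.16], [0.57, 0.66, 0.49], [0.08, 0.12, 0.86]]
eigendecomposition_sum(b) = [[1.43,1.73,-0.73], [-1.01,-1.22,0.52], [-0.13,-0.16,0.07]] + [[0.08, 0.12, -0.06],[-0.07, -0.11, 0.05],[-0.01, -0.02, 0.01]] + [[-0.07, -0.17, 0.46],[0.23, 0.52, -1.44],[0.41, 0.91, -2.51]]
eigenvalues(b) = [0.28, -0.02, -2.06]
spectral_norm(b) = 2.88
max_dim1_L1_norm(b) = 3.46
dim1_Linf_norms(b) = [1.69, 0.87, 2.43]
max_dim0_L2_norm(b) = 2.6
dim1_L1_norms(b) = [3.46, 2.53, 3.42]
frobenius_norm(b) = 3.70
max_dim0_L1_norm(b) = 3.63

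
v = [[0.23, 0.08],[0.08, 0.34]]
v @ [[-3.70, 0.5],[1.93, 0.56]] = [[-0.7, 0.16], [0.36, 0.23]]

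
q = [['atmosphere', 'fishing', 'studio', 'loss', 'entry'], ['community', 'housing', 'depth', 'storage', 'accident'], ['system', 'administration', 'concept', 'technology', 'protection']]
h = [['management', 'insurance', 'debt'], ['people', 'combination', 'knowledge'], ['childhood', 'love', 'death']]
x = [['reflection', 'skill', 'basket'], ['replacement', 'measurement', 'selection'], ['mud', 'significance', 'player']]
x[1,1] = 'measurement'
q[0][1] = 'fishing'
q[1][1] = 'housing'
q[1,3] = 'storage'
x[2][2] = 'player'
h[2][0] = 'childhood'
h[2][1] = 'love'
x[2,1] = 'significance'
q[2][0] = 'system'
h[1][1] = 'combination'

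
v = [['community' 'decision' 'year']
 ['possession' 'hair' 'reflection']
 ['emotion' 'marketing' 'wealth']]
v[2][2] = 'wealth'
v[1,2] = 'reflection'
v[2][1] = 'marketing'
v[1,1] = 'hair'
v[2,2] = 'wealth'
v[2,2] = 'wealth'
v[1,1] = 'hair'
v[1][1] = 'hair'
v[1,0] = 'possession'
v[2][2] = 'wealth'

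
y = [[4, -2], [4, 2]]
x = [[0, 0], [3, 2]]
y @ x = [[-6, -4], [6, 4]]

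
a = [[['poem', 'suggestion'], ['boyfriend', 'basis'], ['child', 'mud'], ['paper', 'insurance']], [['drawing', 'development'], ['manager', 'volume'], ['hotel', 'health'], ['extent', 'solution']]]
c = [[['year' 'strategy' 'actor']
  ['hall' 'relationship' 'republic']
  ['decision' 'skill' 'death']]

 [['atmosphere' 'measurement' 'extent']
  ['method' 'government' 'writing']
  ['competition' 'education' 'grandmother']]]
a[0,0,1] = 'suggestion'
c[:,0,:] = [['year', 'strategy', 'actor'], ['atmosphere', 'measurement', 'extent']]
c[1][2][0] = 'competition'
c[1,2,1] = 'education'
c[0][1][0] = 'hall'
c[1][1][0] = 'method'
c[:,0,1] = ['strategy', 'measurement']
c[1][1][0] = 'method'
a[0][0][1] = 'suggestion'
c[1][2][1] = 'education'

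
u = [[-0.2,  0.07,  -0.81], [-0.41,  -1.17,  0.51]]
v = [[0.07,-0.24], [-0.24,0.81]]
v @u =[[0.08, 0.29, -0.18], [-0.28, -0.96, 0.61]]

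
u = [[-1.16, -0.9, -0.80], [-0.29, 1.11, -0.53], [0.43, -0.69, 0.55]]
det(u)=-0.001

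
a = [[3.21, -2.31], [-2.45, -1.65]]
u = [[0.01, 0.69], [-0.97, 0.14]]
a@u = [[2.27, 1.89], [1.58, -1.92]]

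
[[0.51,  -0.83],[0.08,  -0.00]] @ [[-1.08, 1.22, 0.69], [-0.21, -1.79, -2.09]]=[[-0.38, 2.11, 2.09], [-0.09, 0.10, 0.06]]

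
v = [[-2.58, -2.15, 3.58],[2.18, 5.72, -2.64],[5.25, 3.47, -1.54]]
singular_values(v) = [9.91, 2.8, 2.12]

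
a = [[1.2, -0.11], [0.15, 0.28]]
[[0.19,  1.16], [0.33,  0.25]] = a @ [[0.25, 1.0], [1.04, 0.35]]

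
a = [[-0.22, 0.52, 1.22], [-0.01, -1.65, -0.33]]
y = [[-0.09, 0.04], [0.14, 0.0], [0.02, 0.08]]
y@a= [[0.02, -0.11, -0.12],[-0.03, 0.07, 0.17],[-0.01, -0.12, -0.00]]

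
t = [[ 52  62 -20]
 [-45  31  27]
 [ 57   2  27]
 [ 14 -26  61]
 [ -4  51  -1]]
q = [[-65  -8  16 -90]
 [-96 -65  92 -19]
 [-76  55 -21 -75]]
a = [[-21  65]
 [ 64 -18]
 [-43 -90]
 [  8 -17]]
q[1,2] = 92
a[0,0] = -21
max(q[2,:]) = 55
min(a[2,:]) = -90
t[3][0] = 14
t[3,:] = [14, -26, 61]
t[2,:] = [57, 2, 27]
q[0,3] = -90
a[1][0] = 64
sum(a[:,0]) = 8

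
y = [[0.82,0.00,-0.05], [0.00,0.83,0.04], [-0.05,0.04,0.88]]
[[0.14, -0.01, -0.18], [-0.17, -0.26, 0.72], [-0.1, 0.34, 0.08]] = y @ [[0.17, 0.01, -0.22], [-0.20, -0.33, 0.87], [-0.10, 0.4, 0.04]]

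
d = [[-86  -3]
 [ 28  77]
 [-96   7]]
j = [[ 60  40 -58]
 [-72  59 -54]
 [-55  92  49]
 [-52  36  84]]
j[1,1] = 59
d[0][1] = -3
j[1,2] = -54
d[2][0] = -96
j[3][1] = 36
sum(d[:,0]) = -154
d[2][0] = -96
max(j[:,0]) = 60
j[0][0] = 60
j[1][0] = -72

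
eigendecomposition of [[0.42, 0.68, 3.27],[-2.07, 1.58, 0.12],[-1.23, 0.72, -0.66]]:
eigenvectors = [[(-0.7+0j), -0.70-0.00j, (-0.58+0j)], [-0.27-0.58j, -0.27+0.58j, -0.78+0.00j], [0.00-0.32j, 0.32j, (0.24+0j)]]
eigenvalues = [(0.67+2.06j), (0.67-2.06j), (-0+0j)]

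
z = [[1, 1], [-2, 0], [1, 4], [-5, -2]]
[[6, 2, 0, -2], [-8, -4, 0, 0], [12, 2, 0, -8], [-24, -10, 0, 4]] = z @ [[4, 2, 0, 0], [2, 0, 0, -2]]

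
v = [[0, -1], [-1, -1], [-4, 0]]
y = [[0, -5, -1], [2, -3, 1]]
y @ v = [[9, 5], [-1, 1]]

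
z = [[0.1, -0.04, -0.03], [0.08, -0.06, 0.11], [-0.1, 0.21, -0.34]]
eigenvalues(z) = [-0.41, 0.06, 0.05]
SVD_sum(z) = [[0.01, -0.01, 0.02], [0.04, -0.07, 0.12], [-0.12, 0.21, -0.33]] + [[0.10, -0.02, -0.05], [0.03, -0.01, -0.01], [0.02, -0.0, -0.01]] + [[-0.00, -0.01, -0.0], [0.01, 0.02, 0.01], [0.0, 0.01, 0.00]]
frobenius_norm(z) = 0.45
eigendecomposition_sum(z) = [[-0.0, 0.01, -0.01], [0.03, -0.06, 0.11], [-0.1, 0.20, -0.34]] + [[0.25, -0.22, -0.08], [0.20, -0.18, -0.06], [0.04, -0.04, -0.01]] + [[-0.15, 0.17, 0.06], [-0.16, 0.18, 0.06], [-0.05, 0.05, 0.02]]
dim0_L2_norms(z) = [0.16, 0.22, 0.36]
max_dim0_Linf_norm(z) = 0.34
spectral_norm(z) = 0.44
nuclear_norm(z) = 0.58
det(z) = -0.00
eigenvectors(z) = [[-0.03,  0.77,  0.67], [0.31,  0.62,  0.71], [-0.95,  0.14,  0.21]]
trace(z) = -0.30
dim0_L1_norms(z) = [0.28, 0.31, 0.48]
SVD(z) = [[-0.06, 0.94, -0.33], [-0.33, 0.30, 0.90], [0.94, 0.16, 0.29]] @ diag([0.4362734296082801, 0.11558035063530116, 0.024630817380874175]) @ [[-0.29, 0.50, -0.81], [0.88, -0.19, -0.43], [0.37, 0.84, 0.39]]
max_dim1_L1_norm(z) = 0.65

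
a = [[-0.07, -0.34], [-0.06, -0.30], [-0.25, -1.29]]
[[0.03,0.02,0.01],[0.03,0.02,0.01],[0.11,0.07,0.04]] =a @ [[0.13, 0.08, 0.05], [-0.11, -0.07, -0.04]]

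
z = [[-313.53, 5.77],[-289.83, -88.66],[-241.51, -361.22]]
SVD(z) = [[-0.47, 0.67],  [-0.52, 0.32],  [-0.71, -0.67]] @ diag([558.4127200900442, 259.18831154517346]) @ [[0.84, 0.54], [-0.54, 0.84]]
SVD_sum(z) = [[-219.67, -140.74], [-245.76, -157.45], [-335.30, -214.82]] + [[-93.86, 146.51], [-44.07, 68.79], [93.79, -146.40]]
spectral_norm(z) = 558.41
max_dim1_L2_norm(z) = 434.52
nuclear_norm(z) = 817.60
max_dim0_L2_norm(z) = 490.54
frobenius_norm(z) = 615.63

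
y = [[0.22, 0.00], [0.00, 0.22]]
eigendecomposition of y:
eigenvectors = [[1.0,  0.0], [0.00,  1.0]]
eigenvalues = [0.22, 0.22]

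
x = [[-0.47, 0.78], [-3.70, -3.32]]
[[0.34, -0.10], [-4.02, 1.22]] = x @ [[0.45, -0.14], [0.71, -0.21]]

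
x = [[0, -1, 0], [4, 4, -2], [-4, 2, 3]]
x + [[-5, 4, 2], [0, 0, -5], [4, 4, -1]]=[[-5, 3, 2], [4, 4, -7], [0, 6, 2]]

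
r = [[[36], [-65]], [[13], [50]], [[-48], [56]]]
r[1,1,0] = 50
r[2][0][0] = -48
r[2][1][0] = 56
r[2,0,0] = -48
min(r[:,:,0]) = -65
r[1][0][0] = 13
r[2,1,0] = 56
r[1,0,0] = 13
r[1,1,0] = 50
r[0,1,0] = -65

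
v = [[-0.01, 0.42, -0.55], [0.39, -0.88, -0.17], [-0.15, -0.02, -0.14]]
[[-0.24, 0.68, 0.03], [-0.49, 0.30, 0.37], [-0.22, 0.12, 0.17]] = v @ [[0.54, 0.31, -0.60], [0.62, 0.03, -0.59], [0.90, -1.21, -0.49]]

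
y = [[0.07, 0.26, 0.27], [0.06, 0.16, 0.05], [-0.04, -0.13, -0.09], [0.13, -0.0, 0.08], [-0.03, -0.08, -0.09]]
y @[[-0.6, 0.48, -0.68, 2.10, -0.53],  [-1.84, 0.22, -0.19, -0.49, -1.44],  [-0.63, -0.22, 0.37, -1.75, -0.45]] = [[-0.69, 0.03, 0.0, -0.45, -0.53],[-0.36, 0.05, -0.05, -0.04, -0.28],[0.32, -0.03, 0.02, 0.14, 0.25],[-0.13, 0.04, -0.06, 0.13, -0.1],[0.22, -0.01, 0.0, 0.13, 0.17]]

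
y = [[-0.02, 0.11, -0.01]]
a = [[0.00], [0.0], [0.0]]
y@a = [[0.00]]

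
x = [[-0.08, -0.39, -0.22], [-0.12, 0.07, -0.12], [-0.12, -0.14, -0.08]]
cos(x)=[[0.96, -0.02, -0.04], [-0.01, 0.97, -0.01], [-0.02, -0.02, 0.98]]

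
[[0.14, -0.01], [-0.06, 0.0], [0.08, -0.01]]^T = [[0.14,-0.06,0.08], [-0.01,0.0,-0.01]]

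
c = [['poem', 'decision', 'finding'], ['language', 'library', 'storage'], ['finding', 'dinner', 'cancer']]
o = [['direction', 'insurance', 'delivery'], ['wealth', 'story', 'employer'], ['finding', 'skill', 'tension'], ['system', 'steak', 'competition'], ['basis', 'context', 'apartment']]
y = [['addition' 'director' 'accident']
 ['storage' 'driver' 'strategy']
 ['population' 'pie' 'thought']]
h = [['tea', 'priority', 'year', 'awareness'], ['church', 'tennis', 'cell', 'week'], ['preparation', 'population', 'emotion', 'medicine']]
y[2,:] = ['population', 'pie', 'thought']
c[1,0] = 'language'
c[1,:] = ['language', 'library', 'storage']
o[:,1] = ['insurance', 'story', 'skill', 'steak', 'context']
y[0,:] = ['addition', 'director', 'accident']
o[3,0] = 'system'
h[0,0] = 'tea'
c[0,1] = 'decision'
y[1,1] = 'driver'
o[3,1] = 'steak'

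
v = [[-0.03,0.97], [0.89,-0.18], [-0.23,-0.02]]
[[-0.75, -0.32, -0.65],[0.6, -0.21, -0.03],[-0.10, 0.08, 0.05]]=v @[[0.52, -0.31, -0.17], [-0.76, -0.34, -0.68]]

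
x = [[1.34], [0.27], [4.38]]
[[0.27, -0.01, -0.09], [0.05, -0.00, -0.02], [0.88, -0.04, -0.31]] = x@[[0.20, -0.01, -0.07]]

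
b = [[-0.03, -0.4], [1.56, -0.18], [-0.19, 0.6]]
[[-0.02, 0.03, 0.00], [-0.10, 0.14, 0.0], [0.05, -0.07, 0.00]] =b@[[-0.06, 0.08, -0.00], [0.06, -0.09, 0.0]]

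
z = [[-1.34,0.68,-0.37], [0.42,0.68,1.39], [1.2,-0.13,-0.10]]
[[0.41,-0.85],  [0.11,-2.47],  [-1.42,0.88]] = z@[[-1.23, 0.5],[-1.24, -1.04],[1.06, -1.42]]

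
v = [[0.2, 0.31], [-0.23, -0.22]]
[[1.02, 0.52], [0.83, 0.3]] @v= [[0.08,0.2], [0.10,0.19]]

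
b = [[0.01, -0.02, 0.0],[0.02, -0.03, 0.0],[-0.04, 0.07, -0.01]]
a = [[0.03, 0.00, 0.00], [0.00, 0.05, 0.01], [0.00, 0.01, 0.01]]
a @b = [[0.00, -0.00, 0.0], [0.0, -0.00, -0.0], [-0.00, 0.0, -0.0]]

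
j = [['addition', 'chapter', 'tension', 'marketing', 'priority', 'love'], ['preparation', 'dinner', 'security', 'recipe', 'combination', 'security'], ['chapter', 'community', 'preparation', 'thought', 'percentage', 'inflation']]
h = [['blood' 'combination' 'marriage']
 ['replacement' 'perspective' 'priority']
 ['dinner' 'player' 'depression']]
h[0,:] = ['blood', 'combination', 'marriage']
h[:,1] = ['combination', 'perspective', 'player']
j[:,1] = ['chapter', 'dinner', 'community']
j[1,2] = 'security'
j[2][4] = 'percentage'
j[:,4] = ['priority', 'combination', 'percentage']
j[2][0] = 'chapter'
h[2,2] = 'depression'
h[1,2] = 'priority'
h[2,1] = 'player'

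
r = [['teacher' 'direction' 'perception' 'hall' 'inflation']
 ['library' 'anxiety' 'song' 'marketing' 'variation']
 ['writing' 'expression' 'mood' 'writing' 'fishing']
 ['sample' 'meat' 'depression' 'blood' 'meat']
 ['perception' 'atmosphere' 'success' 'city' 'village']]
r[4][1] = 'atmosphere'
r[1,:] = ['library', 'anxiety', 'song', 'marketing', 'variation']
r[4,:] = ['perception', 'atmosphere', 'success', 'city', 'village']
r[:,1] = ['direction', 'anxiety', 'expression', 'meat', 'atmosphere']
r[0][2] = 'perception'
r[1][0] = 'library'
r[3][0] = 'sample'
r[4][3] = 'city'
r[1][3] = 'marketing'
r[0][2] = 'perception'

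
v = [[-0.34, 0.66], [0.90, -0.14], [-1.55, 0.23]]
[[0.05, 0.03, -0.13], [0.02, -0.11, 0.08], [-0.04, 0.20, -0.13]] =v @[[0.04,-0.13,0.06], [0.10,-0.02,-0.16]]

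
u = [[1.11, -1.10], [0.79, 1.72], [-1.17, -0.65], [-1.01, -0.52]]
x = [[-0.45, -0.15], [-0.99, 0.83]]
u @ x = [[0.59, -1.08], [-2.06, 1.31], [1.17, -0.36], [0.97, -0.28]]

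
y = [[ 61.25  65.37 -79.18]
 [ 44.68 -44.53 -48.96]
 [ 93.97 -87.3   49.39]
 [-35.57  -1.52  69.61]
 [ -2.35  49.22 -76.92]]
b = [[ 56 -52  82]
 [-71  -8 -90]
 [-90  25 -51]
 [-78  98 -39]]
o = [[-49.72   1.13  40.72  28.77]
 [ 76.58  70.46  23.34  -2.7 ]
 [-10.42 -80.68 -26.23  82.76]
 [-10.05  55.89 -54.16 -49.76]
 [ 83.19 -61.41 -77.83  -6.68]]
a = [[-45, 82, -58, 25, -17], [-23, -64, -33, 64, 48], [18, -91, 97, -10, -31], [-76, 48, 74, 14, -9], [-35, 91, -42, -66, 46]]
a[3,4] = -9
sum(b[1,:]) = -169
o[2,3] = 82.76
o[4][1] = -61.41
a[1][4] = 48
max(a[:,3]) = 64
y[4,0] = -2.35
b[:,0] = [56, -71, -90, -78]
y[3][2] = 69.61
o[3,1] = 55.89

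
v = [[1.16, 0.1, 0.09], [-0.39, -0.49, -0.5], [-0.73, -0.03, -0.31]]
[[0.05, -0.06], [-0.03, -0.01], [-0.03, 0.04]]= v @ [[0.04, -0.06],[0.02, 0.04],[-0.0, 0.02]]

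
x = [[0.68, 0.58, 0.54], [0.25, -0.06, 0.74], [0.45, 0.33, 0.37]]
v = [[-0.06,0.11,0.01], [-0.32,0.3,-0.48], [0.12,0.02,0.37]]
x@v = [[-0.16, 0.26, -0.07], [0.09, 0.02, 0.31], [-0.09, 0.16, -0.02]]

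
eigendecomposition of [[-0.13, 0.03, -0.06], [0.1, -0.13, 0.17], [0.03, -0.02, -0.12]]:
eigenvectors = [[0.52+0.00j, (0.4+0.12j), (0.4-0.12j)],  [(0.85+0j), (-0.82+0j), (-0.82-0j)],  [-0.04+0.00j, (-0.13-0.38j), -0.13+0.38j]]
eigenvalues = [(-0.08+0j), (-0.15+0.06j), (-0.15-0.06j)]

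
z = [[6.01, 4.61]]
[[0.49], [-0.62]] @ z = [[2.94, 2.26],[-3.73, -2.86]]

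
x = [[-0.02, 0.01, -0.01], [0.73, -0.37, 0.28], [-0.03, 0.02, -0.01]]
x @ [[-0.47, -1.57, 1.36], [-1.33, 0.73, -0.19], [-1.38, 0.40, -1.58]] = [[0.01, 0.03, -0.01], [-0.24, -1.3, 0.62], [0.0, 0.06, -0.03]]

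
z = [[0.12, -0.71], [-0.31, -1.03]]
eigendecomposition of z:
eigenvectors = [[0.97, 0.47],[-0.23, 0.88]]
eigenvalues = [0.29, -1.2]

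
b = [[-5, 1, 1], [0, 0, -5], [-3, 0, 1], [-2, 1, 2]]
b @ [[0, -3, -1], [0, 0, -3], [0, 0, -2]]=[[0, 15, 0], [0, 0, 10], [0, 9, 1], [0, 6, -5]]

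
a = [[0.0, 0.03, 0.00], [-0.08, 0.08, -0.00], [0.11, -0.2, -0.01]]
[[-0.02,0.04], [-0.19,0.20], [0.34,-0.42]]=a@[[1.57, -1.14], [-0.8, 1.4], [-0.27, 1.75]]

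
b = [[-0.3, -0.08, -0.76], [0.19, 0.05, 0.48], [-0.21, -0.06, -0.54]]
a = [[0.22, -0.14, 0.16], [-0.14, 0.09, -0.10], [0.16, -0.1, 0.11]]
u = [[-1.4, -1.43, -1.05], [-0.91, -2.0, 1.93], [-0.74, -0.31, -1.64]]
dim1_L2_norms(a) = [0.31, 0.19, 0.22]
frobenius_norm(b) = 1.13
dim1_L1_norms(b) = [1.14, 0.72, 0.81]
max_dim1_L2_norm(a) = 0.31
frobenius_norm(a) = 0.42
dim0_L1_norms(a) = [0.52, 0.33, 0.37]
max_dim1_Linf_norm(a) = 0.22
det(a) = -0.00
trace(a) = 0.42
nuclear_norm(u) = 5.82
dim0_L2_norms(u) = [1.83, 2.48, 2.74]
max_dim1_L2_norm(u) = 2.92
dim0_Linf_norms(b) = [0.3, 0.08, 0.76]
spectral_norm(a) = 0.42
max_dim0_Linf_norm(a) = 0.22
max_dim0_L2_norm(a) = 0.31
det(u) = 0.00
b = a @ u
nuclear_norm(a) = 0.43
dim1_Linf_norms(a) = [0.22, 0.14, 0.16]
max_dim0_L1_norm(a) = 0.52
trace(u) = -5.04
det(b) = 0.00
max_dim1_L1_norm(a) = 0.52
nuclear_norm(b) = 1.14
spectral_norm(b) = 1.13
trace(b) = -0.79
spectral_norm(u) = 3.10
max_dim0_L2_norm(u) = 2.74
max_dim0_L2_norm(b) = 1.05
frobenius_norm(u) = 4.12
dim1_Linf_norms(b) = [0.76, 0.48, 0.54]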